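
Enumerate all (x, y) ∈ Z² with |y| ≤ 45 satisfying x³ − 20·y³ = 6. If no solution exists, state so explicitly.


The equation is x³ - 20y³ = 6. For fixed y, x³ = 20·y³ + 6, so a solution requires the RHS to be a perfect cube.
Strategy: iterate y from -45 to 45, compute RHS = 20·y³ + 6, and check whether it is a (positive or negative) perfect cube.
Check small values of y:
  y = 0: RHS = 6 is not a perfect cube.
  y = 1: RHS = 26 is not a perfect cube.
  y = -1: RHS = -14 is not a perfect cube.
  y = 2: RHS = 166 is not a perfect cube.
  y = -2: RHS = -154 is not a perfect cube.
  y = 3: RHS = 546 is not a perfect cube.
  y = -3: RHS = -534 is not a perfect cube.
Continuing the search up to |y| = 45 finds no solutions either.
No (x, y) in the scanned range satisfies the equation.

No integer solutions with |y| ≤ 45.


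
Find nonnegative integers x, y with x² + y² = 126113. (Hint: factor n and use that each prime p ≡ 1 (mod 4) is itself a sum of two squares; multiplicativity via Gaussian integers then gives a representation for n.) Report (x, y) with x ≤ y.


Step 1: Factor n = 126113 = 13 · 89 · 109.
Step 2: Check the mod-4 condition on each prime factor: 13 ≡ 1 (mod 4), exponent 1; 89 ≡ 1 (mod 4), exponent 1; 109 ≡ 1 (mod 4), exponent 1.
All primes ≡ 3 (mod 4) appear to even exponent (or don't appear), so by the two-squares theorem n IS expressible as a sum of two squares.
Step 3: Build a representation. Here n = 13 · 89 · 109 is a product of primes ≡ 1 (mod 4). Each prime p ≡ 1 (mod 4) is itself a sum of two squares; find a² by testing p − a² for a perfect square:
  13: 13 − 1² = 12, 13 − 2² = 9 = 3² ⇒ 13 = 2² + 3².
  89: 89 − 1² = 88, 89 − 2² = 85, 89 − 3² = 80, 89 − 4² = 73, 89 − 5² = 64 = 8² ⇒ 89 = 5² + 8².
  109: 109 − 1² = 108, 109 − 2² = 105, 109 − 3² = 100 = 10² ⇒ 109 = 3² + 10².
  Combine using the Brahmagupta–Fibonacci identity (a² + b²)(c² + d²) = (ac − bd)² + (ad + bc)² = (ac + bd)² + (ad − bc)²:
  13 · 89 = 1157: from (2² + 3²)(5² + 8²), take (2·5 − 3·8, 2·8 + 3·5) = (10 − 24, 16 + 15) = (-14, 31); dropping signs (only squares matter) gives (14, 31); check 14² + 31² = 196 + 961 = 1157 ✓.
  1157 · 109 = 126113: from (14² + 31²)(3² + 10²), take (14·3 − 31·10, 14·10 + 31·3) = (42 − 310, 140 + 93) = (-268, 233); dropping signs (only squares matter) gives (268, 233); check 268² + 233² = 71824 + 54289 = 126113 ✓.
Step 4: Order so x ≤ y and verify: 233² + 268² = 54289 + 71824 = 126113 = n. ✓

n = 126113 = 233² + 268² (one valid representation with x ≤ y).


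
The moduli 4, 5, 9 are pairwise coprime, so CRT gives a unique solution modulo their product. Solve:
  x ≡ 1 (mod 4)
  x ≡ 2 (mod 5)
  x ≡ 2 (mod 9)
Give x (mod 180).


Moduli 4, 5, 9 are pairwise coprime; by CRT there is a unique solution modulo M = 4 · 5 · 9 = 180.
Solve pairwise, accumulating the modulus:
  Start with x ≡ 1 (mod 4).
  Combine with x ≡ 2 (mod 5): since gcd(4, 5) = 1, we get a unique residue mod 20.
    Write x = 1 + 4·t and substitute into x ≡ 2 (mod 5): 4·t ≡ 2 − 1 = 1 (mod 5).
    The inverse of 4 mod 5 is 4 (since 4·4 = 16 = 3·5 + 1), so t ≡ 4·1 = 4 ≡ 4 (mod 5).
    Then x = 1 + 4·4 = 17, valid modulo lcm(4, 5) = 20: x ≡ 17 (mod 20).
  Combine with x ≡ 2 (mod 9): since gcd(20, 9) = 1, we get a unique residue mod 180.
    Write x = 17 + 20·t and substitute into x ≡ 2 (mod 9): 20·t ≡ 2 − 17 = -15 (mod 9).
    Reduce coefficients mod 9: 2·t ≡ 3 (mod 9).
    The inverse of 2 mod 9 is 5 (since 2·5 = 10 = 1·9 + 1), so t ≡ 5·3 = 15 ≡ 6 (mod 9).
    Then x = 17 + 20·6 = 137, valid modulo lcm(20, 9) = 180: x ≡ 137 (mod 180).
Verify: 137 mod 4 = 1 ✓, 137 mod 5 = 2 ✓, 137 mod 9 = 2 ✓.

x ≡ 137 (mod 180).


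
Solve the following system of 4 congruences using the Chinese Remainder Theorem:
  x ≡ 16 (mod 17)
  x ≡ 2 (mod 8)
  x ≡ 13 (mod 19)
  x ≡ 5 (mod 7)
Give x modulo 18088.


Product of moduli M = 17 · 8 · 19 · 7 = 18088.
Merge one congruence at a time:
  Start: x ≡ 16 (mod 17).
  Combine with x ≡ 2 (mod 8); new modulus lcm = 136.
    Write x = 16 + 17·t and substitute into x ≡ 2 (mod 8): 17·t ≡ 2 − 16 = -14 (mod 8).
    Reduce coefficients mod 8: 1·t ≡ 2 (mod 8).
    So t ≡ 2 (mod 8).
    Then x = 16 + 17·2 = 50, valid modulo lcm(17, 8) = 136: x ≡ 50 (mod 136).
  Combine with x ≡ 13 (mod 19); new modulus lcm = 2584.
    Write x = 50 + 136·t and substitute into x ≡ 13 (mod 19): 136·t ≡ 13 − 50 = -37 (mod 19).
    Reduce coefficients mod 19: 3·t ≡ 1 (mod 19).
    The inverse of 3 mod 19 is 13 (since 3·13 = 39 = 2·19 + 1), so t ≡ 13·1 = 13 ≡ 13 (mod 19).
    Then x = 50 + 136·13 = 1818, valid modulo lcm(136, 19) = 2584: x ≡ 1818 (mod 2584).
  Combine with x ≡ 5 (mod 7); new modulus lcm = 18088.
    Write x = 1818 + 2584·t and substitute into x ≡ 5 (mod 7): 2584·t ≡ 5 − 1818 = -1813 (mod 7).
    Reduce coefficients mod 7: 1·t ≡ 0 (mod 7).
    So t ≡ 0 (mod 7).
    Then x = 1818 + 2584·0 = 1818, valid modulo lcm(2584, 7) = 18088: x ≡ 1818 (mod 18088).
Verify against each original: 1818 mod 17 = 16, 1818 mod 8 = 2, 1818 mod 19 = 13, 1818 mod 7 = 5.

x ≡ 1818 (mod 18088).


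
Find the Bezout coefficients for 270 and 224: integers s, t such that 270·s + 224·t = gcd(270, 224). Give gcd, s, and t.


Euclidean algorithm on (270, 224) — divide until remainder is 0:
  270 = 1 · 224 + 46
  224 = 4 · 46 + 40
  46 = 1 · 40 + 6
  40 = 6 · 6 + 4
  6 = 1 · 4 + 2
  4 = 2 · 2 + 0
gcd(270, 224) = 2.
Track Bezout coefficients alongside the remainders: start with r₀ = 270 = a·1 + b·0 (s = 1, t = 0) and r₁ = 224 = a·0 + b·1 (s = 0, t = 1); each new remainder r_{k+1} = r_{k-1} − q_k·r_k inherits s_{k+1} = s_{k-1} − q_k·s_k, t_{k+1} = t_{k-1} − q_k·t_k, so r_k = a·s_k + b·t_k at every step:
  q = 1: r = 46, s = 1 − 1·0 = 1, t = 0 − 1·1 = -1  (check: 270·1 + 224·(-1) = 46)
  q = 4: r = 40, s = 0 − 4·1 = -4, t = 1 − 4·(-1) = 5  (check: 270·(-4) + 224·5 = 40)
  q = 1: r = 6, s = 1 − 1·(-4) = 5, t = -1 − 1·5 = -6  (check: 270·5 + 224·(-6) = 6)
  q = 6: r = 4, s = -4 − 6·5 = -34, t = 5 − 6·(-6) = 41  (check: 270·(-34) + 224·41 = 4)
  q = 1: r = 2, s = 5 − 1·(-34) = 39, t = -6 − 1·41 = -47  (check: 270·39 + 224·(-47) = 2)
The row with r = 2 (the gcd) gives the Bezout coefficients s = 39, t = -47.
Result: 270 · (39) + 224 · (-47) = 2.

gcd(270, 224) = 2; s = 39, t = -47 (check: 270·39 + 224·(-47) = 2).


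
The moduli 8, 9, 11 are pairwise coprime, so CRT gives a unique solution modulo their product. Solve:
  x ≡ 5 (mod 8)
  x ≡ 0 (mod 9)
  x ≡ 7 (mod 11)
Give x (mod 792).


Moduli 8, 9, 11 are pairwise coprime; by CRT there is a unique solution modulo M = 8 · 9 · 11 = 792.
Solve pairwise, accumulating the modulus:
  Start with x ≡ 5 (mod 8).
  Combine with x ≡ 0 (mod 9): since gcd(8, 9) = 1, we get a unique residue mod 72.
    Write x = 5 + 8·t and substitute into x ≡ 0 (mod 9): 8·t ≡ 0 − 5 = -5 (mod 9).
    Reduce coefficients mod 9: 8·t ≡ 4 (mod 9).
    The inverse of 8 mod 9 is 8 (since 8·8 = 64 = 7·9 + 1), so t ≡ 8·4 = 32 ≡ 5 (mod 9).
    Then x = 5 + 8·5 = 45, valid modulo lcm(8, 9) = 72: x ≡ 45 (mod 72).
  Combine with x ≡ 7 (mod 11): since gcd(72, 11) = 1, we get a unique residue mod 792.
    Write x = 45 + 72·t and substitute into x ≡ 7 (mod 11): 72·t ≡ 7 − 45 = -38 (mod 11).
    Reduce coefficients mod 11: 6·t ≡ 6 (mod 11).
    The inverse of 6 mod 11 is 2 (since 6·2 = 12 = 1·11 + 1), so t ≡ 2·6 = 12 ≡ 1 (mod 11).
    Then x = 45 + 72·1 = 117, valid modulo lcm(72, 11) = 792: x ≡ 117 (mod 792).
Verify: 117 mod 8 = 5 ✓, 117 mod 9 = 0 ✓, 117 mod 11 = 7 ✓.

x ≡ 117 (mod 792).


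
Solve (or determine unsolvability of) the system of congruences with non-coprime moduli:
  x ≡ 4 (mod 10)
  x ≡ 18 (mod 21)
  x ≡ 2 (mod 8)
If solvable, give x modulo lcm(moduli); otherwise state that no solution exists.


Moduli 10, 21, 8 are not pairwise coprime, so CRT works modulo lcm(m_i) when all pairwise compatibility conditions hold.
Pairwise compatibility: gcd(m_i, m_j) must divide a_i - a_j for every pair.
Merge one congruence at a time:
  Start: x ≡ 4 (mod 10).
  Combine with x ≡ 18 (mod 21): gcd(10, 21) = 1; 18 - 4 = 14, which IS divisible by 1, so compatible.
    Write x = 4 + 10·t and substitute into x ≡ 18 (mod 21): 10·t ≡ 18 − 4 = 14 (mod 21).
    The inverse of 10 mod 21 is 19 (since 10·19 = 190 = 9·21 + 1), so t ≡ 19·14 = 266 ≡ 14 (mod 21).
    Then x = 4 + 10·14 = 144, valid modulo lcm(10, 21) = 210: x ≡ 144 (mod 210).
  Combine with x ≡ 2 (mod 8): gcd(210, 8) = 2; 2 - 144 = -142, which IS divisible by 2, so compatible.
    Write x = 144 + 210·t and substitute into x ≡ 2 (mod 8): 210·t ≡ 2 − 144 = -142 (mod 8).
    Divide the congruence (and modulus) by g = 2: 105·t ≡ -71 (mod 4).
    Reduce coefficients mod 4: 1·t ≡ 1 (mod 4).
    So t ≡ 1 (mod 4).
    Then x = 144 + 210·1 = 354, valid modulo lcm(210, 8) = 840: x ≡ 354 (mod 840).
Verify: 354 mod 10 = 4, 354 mod 21 = 18, 354 mod 8 = 2.

x ≡ 354 (mod 840).


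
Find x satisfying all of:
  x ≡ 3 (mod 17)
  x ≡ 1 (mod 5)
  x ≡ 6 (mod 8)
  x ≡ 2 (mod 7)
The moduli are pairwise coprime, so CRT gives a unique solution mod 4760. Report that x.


Product of moduli M = 17 · 5 · 8 · 7 = 4760.
Merge one congruence at a time:
  Start: x ≡ 3 (mod 17).
  Combine with x ≡ 1 (mod 5); new modulus lcm = 85.
    Write x = 3 + 17·t and substitute into x ≡ 1 (mod 5): 17·t ≡ 1 − 3 = -2 (mod 5).
    Reduce coefficients mod 5: 2·t ≡ 3 (mod 5).
    The inverse of 2 mod 5 is 3 (since 2·3 = 6 = 1·5 + 1), so t ≡ 3·3 = 9 ≡ 4 (mod 5).
    Then x = 3 + 17·4 = 71, valid modulo lcm(17, 5) = 85: x ≡ 71 (mod 85).
  Combine with x ≡ 6 (mod 8); new modulus lcm = 680.
    Write x = 71 + 85·t and substitute into x ≡ 6 (mod 8): 85·t ≡ 6 − 71 = -65 (mod 8).
    Reduce coefficients mod 8: 5·t ≡ 7 (mod 8).
    The inverse of 5 mod 8 is 5 (since 5·5 = 25 = 3·8 + 1), so t ≡ 5·7 = 35 ≡ 3 (mod 8).
    Then x = 71 + 85·3 = 326, valid modulo lcm(85, 8) = 680: x ≡ 326 (mod 680).
  Combine with x ≡ 2 (mod 7); new modulus lcm = 4760.
    Write x = 326 + 680·t and substitute into x ≡ 2 (mod 7): 680·t ≡ 2 − 326 = -324 (mod 7).
    Reduce coefficients mod 7: 1·t ≡ 5 (mod 7).
    So t ≡ 5 (mod 7).
    Then x = 326 + 680·5 = 3726, valid modulo lcm(680, 7) = 4760: x ≡ 3726 (mod 4760).
Verify against each original: 3726 mod 17 = 3, 3726 mod 5 = 1, 3726 mod 8 = 6, 3726 mod 7 = 2.

x ≡ 3726 (mod 4760).


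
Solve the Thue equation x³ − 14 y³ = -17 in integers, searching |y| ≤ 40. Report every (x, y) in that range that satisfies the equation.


The equation is x³ - 14y³ = -17. For fixed y, x³ = 14·y³ − 17, so a solution requires the RHS to be a perfect cube.
Strategy: iterate y from -40 to 40, compute RHS = 14·y³ − 17, and check whether it is a (positive or negative) perfect cube.
Check small values of y:
  y = 0: RHS = -17 is not a perfect cube.
  y = 1: RHS = -3 is not a perfect cube.
  y = -1: RHS = -31 is not a perfect cube.
  y = 2: RHS = 95 is not a perfect cube.
  y = -2: RHS = -129 is not a perfect cube.
  y = 3: RHS = 361 is not a perfect cube.
  y = -3: RHS = -395 is not a perfect cube.
Continuing the search up to |y| = 40 finds no solutions either.
No (x, y) in the scanned range satisfies the equation.

No integer solutions with |y| ≤ 40.


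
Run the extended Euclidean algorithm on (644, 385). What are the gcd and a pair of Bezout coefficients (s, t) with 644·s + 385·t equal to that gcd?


Euclidean algorithm on (644, 385) — divide until remainder is 0:
  644 = 1 · 385 + 259
  385 = 1 · 259 + 126
  259 = 2 · 126 + 7
  126 = 18 · 7 + 0
gcd(644, 385) = 7.
Track Bezout coefficients alongside the remainders: start with r₀ = 644 = a·1 + b·0 (s = 1, t = 0) and r₁ = 385 = a·0 + b·1 (s = 0, t = 1); each new remainder r_{k+1} = r_{k-1} − q_k·r_k inherits s_{k+1} = s_{k-1} − q_k·s_k, t_{k+1} = t_{k-1} − q_k·t_k, so r_k = a·s_k + b·t_k at every step:
  q = 1: r = 259, s = 1 − 1·0 = 1, t = 0 − 1·1 = -1  (check: 644·1 + 385·(-1) = 259)
  q = 1: r = 126, s = 0 − 1·1 = -1, t = 1 − 1·(-1) = 2  (check: 644·(-1) + 385·2 = 126)
  q = 2: r = 7, s = 1 − 2·(-1) = 3, t = -1 − 2·2 = -5  (check: 644·3 + 385·(-5) = 7)
The row with r = 7 (the gcd) gives the Bezout coefficients s = 3, t = -5.
Result: 644 · (3) + 385 · (-5) = 7.

gcd(644, 385) = 7; s = 3, t = -5 (check: 644·3 + 385·(-5) = 7).


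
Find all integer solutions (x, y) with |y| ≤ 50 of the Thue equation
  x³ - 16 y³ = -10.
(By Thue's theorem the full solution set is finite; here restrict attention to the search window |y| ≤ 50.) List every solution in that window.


The equation is x³ - 16y³ = -10. For fixed y, x³ = 16·y³ − 10, so a solution requires the RHS to be a perfect cube.
Strategy: iterate y from -50 to 50, compute RHS = 16·y³ − 10, and check whether it is a (positive or negative) perfect cube.
Check small values of y:
  y = 0: RHS = -10 is not a perfect cube.
  y = 1: RHS = 6 is not a perfect cube.
  y = -1: RHS = -26 is not a perfect cube.
  y = 2: RHS = 118 is not a perfect cube.
  y = -2: RHS = -138 is not a perfect cube.
  y = 3: RHS = 422 is not a perfect cube.
  y = -3: RHS = -442 is not a perfect cube.
Continuing the search up to |y| = 50 finds no solutions either.
No (x, y) in the scanned range satisfies the equation.

No integer solutions with |y| ≤ 50.


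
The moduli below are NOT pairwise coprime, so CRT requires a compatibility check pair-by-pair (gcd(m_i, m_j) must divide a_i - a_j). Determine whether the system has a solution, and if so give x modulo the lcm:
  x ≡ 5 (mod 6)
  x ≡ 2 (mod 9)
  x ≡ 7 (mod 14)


Moduli 6, 9, 14 are not pairwise coprime, so CRT works modulo lcm(m_i) when all pairwise compatibility conditions hold.
Pairwise compatibility: gcd(m_i, m_j) must divide a_i - a_j for every pair.
Merge one congruence at a time:
  Start: x ≡ 5 (mod 6).
  Combine with x ≡ 2 (mod 9): gcd(6, 9) = 3; 2 - 5 = -3, which IS divisible by 3, so compatible.
    Write x = 5 + 6·t and substitute into x ≡ 2 (mod 9): 6·t ≡ 2 − 5 = -3 (mod 9).
    Divide the congruence (and modulus) by g = 3: 2·t ≡ -1 (mod 3).
    Reduce coefficients mod 3: 2·t ≡ 2 (mod 3).
    The inverse of 2 mod 3 is 2 (since 2·2 = 4 = 1·3 + 1), so t ≡ 2·2 = 4 ≡ 1 (mod 3).
    Then x = 5 + 6·1 = 11, valid modulo lcm(6, 9) = 18: x ≡ 11 (mod 18).
  Combine with x ≡ 7 (mod 14): gcd(18, 14) = 2; 7 - 11 = -4, which IS divisible by 2, so compatible.
    Write x = 11 + 18·t and substitute into x ≡ 7 (mod 14): 18·t ≡ 7 − 11 = -4 (mod 14).
    Divide the congruence (and modulus) by g = 2: 9·t ≡ -2 (mod 7).
    Reduce coefficients mod 7: 2·t ≡ 5 (mod 7).
    The inverse of 2 mod 7 is 4 (since 2·4 = 8 = 1·7 + 1), so t ≡ 4·5 = 20 ≡ 6 (mod 7).
    Then x = 11 + 18·6 = 119, valid modulo lcm(18, 14) = 126: x ≡ 119 (mod 126).
Verify: 119 mod 6 = 5, 119 mod 9 = 2, 119 mod 14 = 7.

x ≡ 119 (mod 126).


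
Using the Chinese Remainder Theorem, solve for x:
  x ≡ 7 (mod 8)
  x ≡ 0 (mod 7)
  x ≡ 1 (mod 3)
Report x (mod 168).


Moduli 8, 7, 3 are pairwise coprime; by CRT there is a unique solution modulo M = 8 · 7 · 3 = 168.
Solve pairwise, accumulating the modulus:
  Start with x ≡ 7 (mod 8).
  Combine with x ≡ 0 (mod 7): since gcd(8, 7) = 1, we get a unique residue mod 56.
    Write x = 7 + 8·t and substitute into x ≡ 0 (mod 7): 8·t ≡ 0 − 7 = -7 (mod 7).
    Reduce coefficients mod 7: 1·t ≡ 0 (mod 7).
    So t ≡ 0 (mod 7).
    Then x = 7 + 8·0 = 7, valid modulo lcm(8, 7) = 56: x ≡ 7 (mod 56).
  Combine with x ≡ 1 (mod 3): since gcd(56, 3) = 1, we get a unique residue mod 168.
    Write x = 7 + 56·t and substitute into x ≡ 1 (mod 3): 56·t ≡ 1 − 7 = -6 (mod 3).
    Reduce coefficients mod 3: 2·t ≡ 0 (mod 3).
    The inverse of 2 mod 3 is 2 (since 2·2 = 4 = 1·3 + 1), so t ≡ 2·0 = 0 ≡ 0 (mod 3).
    Then x = 7 + 56·0 = 7, valid modulo lcm(56, 3) = 168: x ≡ 7 (mod 168).
Verify: 7 mod 8 = 7 ✓, 7 mod 7 = 0 ✓, 7 mod 3 = 1 ✓.

x ≡ 7 (mod 168).


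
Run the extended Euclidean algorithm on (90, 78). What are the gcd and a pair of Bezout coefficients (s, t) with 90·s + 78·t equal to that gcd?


Euclidean algorithm on (90, 78) — divide until remainder is 0:
  90 = 1 · 78 + 12
  78 = 6 · 12 + 6
  12 = 2 · 6 + 0
gcd(90, 78) = 6.
Track Bezout coefficients alongside the remainders: start with r₀ = 90 = a·1 + b·0 (s = 1, t = 0) and r₁ = 78 = a·0 + b·1 (s = 0, t = 1); each new remainder r_{k+1} = r_{k-1} − q_k·r_k inherits s_{k+1} = s_{k-1} − q_k·s_k, t_{k+1} = t_{k-1} − q_k·t_k, so r_k = a·s_k + b·t_k at every step:
  q = 1: r = 12, s = 1 − 1·0 = 1, t = 0 − 1·1 = -1  (check: 90·1 + 78·(-1) = 12)
  q = 6: r = 6, s = 0 − 6·1 = -6, t = 1 − 6·(-1) = 7  (check: 90·(-6) + 78·7 = 6)
The row with r = 6 (the gcd) gives the Bezout coefficients s = -6, t = 7.
Result: 90 · (-6) + 78 · (7) = 6.

gcd(90, 78) = 6; s = -6, t = 7 (check: 90·(-6) + 78·7 = 6).


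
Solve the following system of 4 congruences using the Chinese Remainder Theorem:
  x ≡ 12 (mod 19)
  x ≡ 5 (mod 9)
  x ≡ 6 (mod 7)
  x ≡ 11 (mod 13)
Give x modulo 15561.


Product of moduli M = 19 · 9 · 7 · 13 = 15561.
Merge one congruence at a time:
  Start: x ≡ 12 (mod 19).
  Combine with x ≡ 5 (mod 9); new modulus lcm = 171.
    Write x = 12 + 19·t and substitute into x ≡ 5 (mod 9): 19·t ≡ 5 − 12 = -7 (mod 9).
    Reduce coefficients mod 9: 1·t ≡ 2 (mod 9).
    So t ≡ 2 (mod 9).
    Then x = 12 + 19·2 = 50, valid modulo lcm(19, 9) = 171: x ≡ 50 (mod 171).
  Combine with x ≡ 6 (mod 7); new modulus lcm = 1197.
    Write x = 50 + 171·t and substitute into x ≡ 6 (mod 7): 171·t ≡ 6 − 50 = -44 (mod 7).
    Reduce coefficients mod 7: 3·t ≡ 5 (mod 7).
    The inverse of 3 mod 7 is 5 (since 3·5 = 15 = 2·7 + 1), so t ≡ 5·5 = 25 ≡ 4 (mod 7).
    Then x = 50 + 171·4 = 734, valid modulo lcm(171, 7) = 1197: x ≡ 734 (mod 1197).
  Combine with x ≡ 11 (mod 13); new modulus lcm = 15561.
    Write x = 734 + 1197·t and substitute into x ≡ 11 (mod 13): 1197·t ≡ 11 − 734 = -723 (mod 13).
    Reduce coefficients mod 13: 1·t ≡ 5 (mod 13).
    So t ≡ 5 (mod 13).
    Then x = 734 + 1197·5 = 6719, valid modulo lcm(1197, 13) = 15561: x ≡ 6719 (mod 15561).
Verify against each original: 6719 mod 19 = 12, 6719 mod 9 = 5, 6719 mod 7 = 6, 6719 mod 13 = 11.

x ≡ 6719 (mod 15561).


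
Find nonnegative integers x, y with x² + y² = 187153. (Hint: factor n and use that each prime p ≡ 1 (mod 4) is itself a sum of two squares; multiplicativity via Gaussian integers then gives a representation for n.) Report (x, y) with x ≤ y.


Step 1: Factor n = 187153 = 17 · 101 · 109.
Step 2: Check the mod-4 condition on each prime factor: 17 ≡ 1 (mod 4), exponent 1; 101 ≡ 1 (mod 4), exponent 1; 109 ≡ 1 (mod 4), exponent 1.
All primes ≡ 3 (mod 4) appear to even exponent (or don't appear), so by the two-squares theorem n IS expressible as a sum of two squares.
Step 3: Build a representation. Here n = 17 · 101 · 109 is a product of primes ≡ 1 (mod 4). Each prime p ≡ 1 (mod 4) is itself a sum of two squares; find a² by testing p − a² for a perfect square:
  17: 17 − 1² = 16 = 4² ⇒ 17 = 1² + 4².
  101: 101 − 1² = 100 = 10² ⇒ 101 = 1² + 10².
  109: 109 − 1² = 108, 109 − 2² = 105, 109 − 3² = 100 = 10² ⇒ 109 = 3² + 10².
  Combine using the Brahmagupta–Fibonacci identity (a² + b²)(c² + d²) = (ac − bd)² + (ad + bc)² = (ac + bd)² + (ad − bc)²:
  17 · 101 = 1717: from (1² + 4²)(1² + 10²), take (1·1 − 4·10, 1·10 + 4·1) = (1 − 40, 10 + 4) = (-39, 14); dropping signs (only squares matter) gives (39, 14); check 39² + 14² = 1521 + 196 = 1717 ✓.
  1717 · 109 = 187153: from (39² + 14²)(3² + 10²), take (39·3 − 14·10, 39·10 + 14·3) = (117 − 140, 390 + 42) = (-23, 432); dropping signs (only squares matter) gives (23, 432); check 23² + 432² = 529 + 186624 = 187153 ✓.
Step 4: Order so x ≤ y and verify: 23² + 432² = 529 + 186624 = 187153 = n. ✓

n = 187153 = 23² + 432² (one valid representation with x ≤ y).


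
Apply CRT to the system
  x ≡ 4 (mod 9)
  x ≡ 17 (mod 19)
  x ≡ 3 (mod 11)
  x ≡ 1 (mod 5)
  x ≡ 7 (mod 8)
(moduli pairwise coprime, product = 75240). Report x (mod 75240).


Product of moduli M = 9 · 19 · 11 · 5 · 8 = 75240.
Merge one congruence at a time:
  Start: x ≡ 4 (mod 9).
  Combine with x ≡ 17 (mod 19); new modulus lcm = 171.
    Write x = 4 + 9·t and substitute into x ≡ 17 (mod 19): 9·t ≡ 17 − 4 = 13 (mod 19).
    The inverse of 9 mod 19 is 17 (since 9·17 = 153 = 8·19 + 1), so t ≡ 17·13 = 221 ≡ 12 (mod 19).
    Then x = 4 + 9·12 = 112, valid modulo lcm(9, 19) = 171: x ≡ 112 (mod 171).
  Combine with x ≡ 3 (mod 11); new modulus lcm = 1881.
    Write x = 112 + 171·t and substitute into x ≡ 3 (mod 11): 171·t ≡ 3 − 112 = -109 (mod 11).
    Reduce coefficients mod 11: 6·t ≡ 1 (mod 11).
    The inverse of 6 mod 11 is 2 (since 6·2 = 12 = 1·11 + 1), so t ≡ 2·1 = 2 ≡ 2 (mod 11).
    Then x = 112 + 171·2 = 454, valid modulo lcm(171, 11) = 1881: x ≡ 454 (mod 1881).
  Combine with x ≡ 1 (mod 5); new modulus lcm = 9405.
    Write x = 454 + 1881·t and substitute into x ≡ 1 (mod 5): 1881·t ≡ 1 − 454 = -453 (mod 5).
    Reduce coefficients mod 5: 1·t ≡ 2 (mod 5).
    So t ≡ 2 (mod 5).
    Then x = 454 + 1881·2 = 4216, valid modulo lcm(1881, 5) = 9405: x ≡ 4216 (mod 9405).
  Combine with x ≡ 7 (mod 8); new modulus lcm = 75240.
    Write x = 4216 + 9405·t and substitute into x ≡ 7 (mod 8): 9405·t ≡ 7 − 4216 = -4209 (mod 8).
    Reduce coefficients mod 8: 5·t ≡ 7 (mod 8).
    The inverse of 5 mod 8 is 5 (since 5·5 = 25 = 3·8 + 1), so t ≡ 5·7 = 35 ≡ 3 (mod 8).
    Then x = 4216 + 9405·3 = 32431, valid modulo lcm(9405, 8) = 75240: x ≡ 32431 (mod 75240).
Verify against each original: 32431 mod 9 = 4, 32431 mod 19 = 17, 32431 mod 11 = 3, 32431 mod 5 = 1, 32431 mod 8 = 7.

x ≡ 32431 (mod 75240).


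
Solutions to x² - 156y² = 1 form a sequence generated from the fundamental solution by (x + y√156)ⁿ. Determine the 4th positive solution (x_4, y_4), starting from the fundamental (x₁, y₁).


Step 1: Find the fundamental solution (x₁, y₁) of x² - 156y² = 1.
  Expand √156 as a continued fraction. a₀ = ⌊√156⌋ = 12; iterate m_{k+1} = d_k·a_k − m_k, d_{k+1} = (156 − m_{k+1}²)/d_k, a_{k+1} = ⌊(a₀ + m_{k+1})/d_{k+1}⌋ (starting m₀ = 0, d₀ = 1), with convergents p_k = a_k·p_{k-1} + p_{k-2}, q_k = a_k·q_{k-1} + q_{k-2} (p₋₁ = 1, q₋₁ = 0):
  k = 0: a₀ = 12; p₀/q₀ = 12/1; p₀² − 156·q₀² = 144 − 156 = -12.
  k = 1: m = 12, d = 12, a = ⌊(12 + 12)/12⌋ = 2; p/q = (2·12 + 1)/(2·1 + 0) = 25/2; p² − 156·q² = 625 − 624 = 1.
  The first convergent with p² − 156·q² = 1 gives the fundamental solution (x₁, y₁) = (25, 2).
Step 2: Apply the recurrence (x_{n+1}, y_{n+1}) = (x₁x_n + 156y₁y_n, x₁y_n + y₁x_n) repeatedly.
  From (x_1, y_1) = (25, 2): x_2 = 25·25 + 156·2·2 = 1249; y_2 = 25·2 + 2·25 = 100.
  From (x_2, y_2) = (1249, 100): x_3 = 25·1249 + 156·2·100 = 62425; y_3 = 25·100 + 2·1249 = 4998.
  From (x_3, y_3) = (62425, 4998): x_4 = 25·62425 + 156·2·4998 = 3120001; y_4 = 25·4998 + 2·62425 = 249800.
Step 3: Verify x_4² - 156·y_4² = 9734406240001 - 9734406240000 = 1 (should be 1). ✓

(x_1, y_1) = (25, 2); (x_4, y_4) = (3120001, 249800).


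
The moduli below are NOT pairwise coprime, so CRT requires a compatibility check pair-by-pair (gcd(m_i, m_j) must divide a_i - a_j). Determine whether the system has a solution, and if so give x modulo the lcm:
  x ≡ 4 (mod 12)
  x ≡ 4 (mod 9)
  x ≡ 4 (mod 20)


Moduli 12, 9, 20 are not pairwise coprime, so CRT works modulo lcm(m_i) when all pairwise compatibility conditions hold.
Pairwise compatibility: gcd(m_i, m_j) must divide a_i - a_j for every pair.
Merge one congruence at a time:
  Start: x ≡ 4 (mod 12).
  Combine with x ≡ 4 (mod 9): gcd(12, 9) = 3; 4 - 4 = 0, which IS divisible by 3, so compatible.
    Write x = 4 + 12·t and substitute into x ≡ 4 (mod 9): 12·t ≡ 4 − 4 = 0 (mod 9).
    Divide the congruence (and modulus) by g = 3: 4·t ≡ 0 (mod 3).
    Reduce coefficients mod 3: 1·t ≡ 0 (mod 3).
    So t ≡ 0 (mod 3).
    Then x = 4 + 12·0 = 4, valid modulo lcm(12, 9) = 36: x ≡ 4 (mod 36).
  Combine with x ≡ 4 (mod 20): gcd(36, 20) = 4; 4 - 4 = 0, which IS divisible by 4, so compatible.
    Write x = 4 + 36·t and substitute into x ≡ 4 (mod 20): 36·t ≡ 4 − 4 = 0 (mod 20).
    Divide the congruence (and modulus) by g = 4: 9·t ≡ 0 (mod 5).
    Reduce coefficients mod 5: 4·t ≡ 0 (mod 5).
    The inverse of 4 mod 5 is 4 (since 4·4 = 16 = 3·5 + 1), so t ≡ 4·0 = 0 ≡ 0 (mod 5).
    Then x = 4 + 36·0 = 4, valid modulo lcm(36, 20) = 180: x ≡ 4 (mod 180).
Verify: 4 mod 12 = 4, 4 mod 9 = 4, 4 mod 20 = 4.

x ≡ 4 (mod 180).


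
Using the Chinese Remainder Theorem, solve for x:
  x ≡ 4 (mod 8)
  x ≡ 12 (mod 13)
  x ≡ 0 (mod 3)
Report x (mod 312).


Moduli 8, 13, 3 are pairwise coprime; by CRT there is a unique solution modulo M = 8 · 13 · 3 = 312.
Solve pairwise, accumulating the modulus:
  Start with x ≡ 4 (mod 8).
  Combine with x ≡ 12 (mod 13): since gcd(8, 13) = 1, we get a unique residue mod 104.
    Write x = 4 + 8·t and substitute into x ≡ 12 (mod 13): 8·t ≡ 12 − 4 = 8 (mod 13).
    The inverse of 8 mod 13 is 5 (since 8·5 = 40 = 3·13 + 1), so t ≡ 5·8 = 40 ≡ 1 (mod 13).
    Then x = 4 + 8·1 = 12, valid modulo lcm(8, 13) = 104: x ≡ 12 (mod 104).
  Combine with x ≡ 0 (mod 3): since gcd(104, 3) = 1, we get a unique residue mod 312.
    Write x = 12 + 104·t and substitute into x ≡ 0 (mod 3): 104·t ≡ 0 − 12 = -12 (mod 3).
    Reduce coefficients mod 3: 2·t ≡ 0 (mod 3).
    The inverse of 2 mod 3 is 2 (since 2·2 = 4 = 1·3 + 1), so t ≡ 2·0 = 0 ≡ 0 (mod 3).
    Then x = 12 + 104·0 = 12, valid modulo lcm(104, 3) = 312: x ≡ 12 (mod 312).
Verify: 12 mod 8 = 4 ✓, 12 mod 13 = 12 ✓, 12 mod 3 = 0 ✓.

x ≡ 12 (mod 312).


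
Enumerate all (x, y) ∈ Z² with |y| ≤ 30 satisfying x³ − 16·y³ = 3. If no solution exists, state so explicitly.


The equation is x³ - 16y³ = 3. For fixed y, x³ = 16·y³ + 3, so a solution requires the RHS to be a perfect cube.
Strategy: iterate y from -30 to 30, compute RHS = 16·y³ + 3, and check whether it is a (positive or negative) perfect cube.
Check small values of y:
  y = 0: RHS = 3 is not a perfect cube.
  y = 1: RHS = 19 is not a perfect cube.
  y = -1: RHS = -13 is not a perfect cube.
  y = 2: RHS = 131 is not a perfect cube.
  y = -2: RHS = -125 = (-5)³ ⇒ x = -5 works.
  y = 3: RHS = 435 is not a perfect cube.
  y = -3: RHS = -429 is not a perfect cube.
Continuing the search up to |y| = 30 finds no further solutions beyond those listed.
Collected solutions: (-5, -2).

Solutions (with |y| ≤ 30): (-5, -2).


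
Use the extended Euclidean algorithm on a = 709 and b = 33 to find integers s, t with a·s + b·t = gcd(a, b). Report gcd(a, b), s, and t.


Euclidean algorithm on (709, 33) — divide until remainder is 0:
  709 = 21 · 33 + 16
  33 = 2 · 16 + 1
  16 = 16 · 1 + 0
gcd(709, 33) = 1.
Track Bezout coefficients alongside the remainders: start with r₀ = 709 = a·1 + b·0 (s = 1, t = 0) and r₁ = 33 = a·0 + b·1 (s = 0, t = 1); each new remainder r_{k+1} = r_{k-1} − q_k·r_k inherits s_{k+1} = s_{k-1} − q_k·s_k, t_{k+1} = t_{k-1} − q_k·t_k, so r_k = a·s_k + b·t_k at every step:
  q = 21: r = 16, s = 1 − 21·0 = 1, t = 0 − 21·1 = -21  (check: 709·1 + 33·(-21) = 16)
  q = 2: r = 1, s = 0 − 2·1 = -2, t = 1 − 2·(-21) = 43  (check: 709·(-2) + 33·43 = 1)
The row with r = 1 (the gcd) gives the Bezout coefficients s = -2, t = 43.
Result: 709 · (-2) + 33 · (43) = 1.

gcd(709, 33) = 1; s = -2, t = 43 (check: 709·(-2) + 33·43 = 1).


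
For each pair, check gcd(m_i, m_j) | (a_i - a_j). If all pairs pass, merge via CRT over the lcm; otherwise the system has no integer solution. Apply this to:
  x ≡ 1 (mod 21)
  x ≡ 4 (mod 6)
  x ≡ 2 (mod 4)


Moduli 21, 6, 4 are not pairwise coprime, so CRT works modulo lcm(m_i) when all pairwise compatibility conditions hold.
Pairwise compatibility: gcd(m_i, m_j) must divide a_i - a_j for every pair.
Merge one congruence at a time:
  Start: x ≡ 1 (mod 21).
  Combine with x ≡ 4 (mod 6): gcd(21, 6) = 3; 4 - 1 = 3, which IS divisible by 3, so compatible.
    Write x = 1 + 21·t and substitute into x ≡ 4 (mod 6): 21·t ≡ 4 − 1 = 3 (mod 6).
    Divide the congruence (and modulus) by g = 3: 7·t ≡ 1 (mod 2).
    Reduce coefficients mod 2: 1·t ≡ 1 (mod 2).
    So t ≡ 1 (mod 2).
    Then x = 1 + 21·1 = 22, valid modulo lcm(21, 6) = 42: x ≡ 22 (mod 42).
  Combine with x ≡ 2 (mod 4): gcd(42, 4) = 2; 2 - 22 = -20, which IS divisible by 2, so compatible.
    Write x = 22 + 42·t and substitute into x ≡ 2 (mod 4): 42·t ≡ 2 − 22 = -20 (mod 4).
    Divide the congruence (and modulus) by g = 2: 21·t ≡ -10 (mod 2).
    Reduce coefficients mod 2: 1·t ≡ 0 (mod 2).
    So t ≡ 0 (mod 2).
    Then x = 22 + 42·0 = 22, valid modulo lcm(42, 4) = 84: x ≡ 22 (mod 84).
Verify: 22 mod 21 = 1, 22 mod 6 = 4, 22 mod 4 = 2.

x ≡ 22 (mod 84).


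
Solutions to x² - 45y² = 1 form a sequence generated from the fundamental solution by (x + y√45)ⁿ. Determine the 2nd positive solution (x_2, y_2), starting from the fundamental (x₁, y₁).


Step 1: Find the fundamental solution (x₁, y₁) of x² - 45y² = 1.
  Expand √45 as a continued fraction. a₀ = ⌊√45⌋ = 6; iterate m_{k+1} = d_k·a_k − m_k, d_{k+1} = (45 − m_{k+1}²)/d_k, a_{k+1} = ⌊(a₀ + m_{k+1})/d_{k+1}⌋ (starting m₀ = 0, d₀ = 1), with convergents p_k = a_k·p_{k-1} + p_{k-2}, q_k = a_k·q_{k-1} + q_{k-2} (p₋₁ = 1, q₋₁ = 0):
  k = 0: a₀ = 6; p₀/q₀ = 6/1; p₀² − 45·q₀² = 36 − 45 = -9.
  k = 1: m = 6, d = 9, a = ⌊(6 + 6)/9⌋ = 1; p/q = (1·6 + 1)/(1·1 + 0) = 7/1; p² − 45·q² = 49 − 45 = 4.
  k = 2: m = 3, d = 4, a = ⌊(6 + 3)/4⌋ = 2; p/q = (2·7 + 6)/(2·1 + 1) = 20/3; p² − 45·q² = 400 − 405 = -5.
  k = 3: m = 5, d = 5, a = ⌊(6 + 5)/5⌋ = 2; p/q = (2·20 + 7)/(2·3 + 1) = 47/7; p² − 45·q² = 2209 − 2205 = 4.
  k = 4: m = 5, d = 4, a = ⌊(6 + 5)/4⌋ = 2; p/q = (2·47 + 20)/(2·7 + 3) = 114/17; p² − 45·q² = 12996 − 13005 = -9.
  k = 5: m = 3, d = 9, a = ⌊(6 + 3)/9⌋ = 1; p/q = (1·114 + 47)/(1·17 + 7) = 161/24; p² − 45·q² = 25921 − 25920 = 1.
  The first convergent with p² − 45·q² = 1 gives the fundamental solution (x₁, y₁) = (161, 24).
Step 2: Apply the recurrence (x_{n+1}, y_{n+1}) = (x₁x_n + 45y₁y_n, x₁y_n + y₁x_n) repeatedly.
  From (x_1, y_1) = (161, 24): x_2 = 161·161 + 45·24·24 = 51841; y_2 = 161·24 + 24·161 = 7728.
Step 3: Verify x_2² - 45·y_2² = 2687489281 - 2687489280 = 1 (should be 1). ✓

(x_1, y_1) = (161, 24); (x_2, y_2) = (51841, 7728).


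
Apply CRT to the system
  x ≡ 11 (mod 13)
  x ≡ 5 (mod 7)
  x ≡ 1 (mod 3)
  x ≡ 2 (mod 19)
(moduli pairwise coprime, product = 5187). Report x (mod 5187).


Product of moduli M = 13 · 7 · 3 · 19 = 5187.
Merge one congruence at a time:
  Start: x ≡ 11 (mod 13).
  Combine with x ≡ 5 (mod 7); new modulus lcm = 91.
    Write x = 11 + 13·t and substitute into x ≡ 5 (mod 7): 13·t ≡ 5 − 11 = -6 (mod 7).
    Reduce coefficients mod 7: 6·t ≡ 1 (mod 7).
    The inverse of 6 mod 7 is 6 (since 6·6 = 36 = 5·7 + 1), so t ≡ 6·1 = 6 ≡ 6 (mod 7).
    Then x = 11 + 13·6 = 89, valid modulo lcm(13, 7) = 91: x ≡ 89 (mod 91).
  Combine with x ≡ 1 (mod 3); new modulus lcm = 273.
    Write x = 89 + 91·t and substitute into x ≡ 1 (mod 3): 91·t ≡ 1 − 89 = -88 (mod 3).
    Reduce coefficients mod 3: 1·t ≡ 2 (mod 3).
    So t ≡ 2 (mod 3).
    Then x = 89 + 91·2 = 271, valid modulo lcm(91, 3) = 273: x ≡ 271 (mod 273).
  Combine with x ≡ 2 (mod 19); new modulus lcm = 5187.
    Write x = 271 + 273·t and substitute into x ≡ 2 (mod 19): 273·t ≡ 2 − 271 = -269 (mod 19).
    Reduce coefficients mod 19: 7·t ≡ 16 (mod 19).
    The inverse of 7 mod 19 is 11 (since 7·11 = 77 = 4·19 + 1), so t ≡ 11·16 = 176 ≡ 5 (mod 19).
    Then x = 271 + 273·5 = 1636, valid modulo lcm(273, 19) = 5187: x ≡ 1636 (mod 5187).
Verify against each original: 1636 mod 13 = 11, 1636 mod 7 = 5, 1636 mod 3 = 1, 1636 mod 19 = 2.

x ≡ 1636 (mod 5187).


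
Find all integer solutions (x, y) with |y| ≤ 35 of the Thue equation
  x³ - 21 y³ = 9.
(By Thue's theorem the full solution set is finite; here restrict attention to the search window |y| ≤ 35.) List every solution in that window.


The equation is x³ - 21y³ = 9. For fixed y, x³ = 21·y³ + 9, so a solution requires the RHS to be a perfect cube.
Strategy: iterate y from -35 to 35, compute RHS = 21·y³ + 9, and check whether it is a (positive or negative) perfect cube.
Check small values of y:
  y = 0: RHS = 9 is not a perfect cube.
  y = 1: RHS = 30 is not a perfect cube.
  y = -1: RHS = -12 is not a perfect cube.
  y = 2: RHS = 177 is not a perfect cube.
  y = -2: RHS = -159 is not a perfect cube.
  y = 3: RHS = 576 is not a perfect cube.
  y = -3: RHS = -558 is not a perfect cube.
Continuing the search up to |y| = 35 finds no solutions either.
No (x, y) in the scanned range satisfies the equation.

No integer solutions with |y| ≤ 35.


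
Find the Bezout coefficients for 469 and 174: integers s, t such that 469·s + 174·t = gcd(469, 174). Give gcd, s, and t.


Euclidean algorithm on (469, 174) — divide until remainder is 0:
  469 = 2 · 174 + 121
  174 = 1 · 121 + 53
  121 = 2 · 53 + 15
  53 = 3 · 15 + 8
  15 = 1 · 8 + 7
  8 = 1 · 7 + 1
  7 = 7 · 1 + 0
gcd(469, 174) = 1.
Track Bezout coefficients alongside the remainders: start with r₀ = 469 = a·1 + b·0 (s = 1, t = 0) and r₁ = 174 = a·0 + b·1 (s = 0, t = 1); each new remainder r_{k+1} = r_{k-1} − q_k·r_k inherits s_{k+1} = s_{k-1} − q_k·s_k, t_{k+1} = t_{k-1} − q_k·t_k, so r_k = a·s_k + b·t_k at every step:
  q = 2: r = 121, s = 1 − 2·0 = 1, t = 0 − 2·1 = -2  (check: 469·1 + 174·(-2) = 121)
  q = 1: r = 53, s = 0 − 1·1 = -1, t = 1 − 1·(-2) = 3  (check: 469·(-1) + 174·3 = 53)
  q = 2: r = 15, s = 1 − 2·(-1) = 3, t = -2 − 2·3 = -8  (check: 469·3 + 174·(-8) = 15)
  q = 3: r = 8, s = -1 − 3·3 = -10, t = 3 − 3·(-8) = 27  (check: 469·(-10) + 174·27 = 8)
  q = 1: r = 7, s = 3 − 1·(-10) = 13, t = -8 − 1·27 = -35  (check: 469·13 + 174·(-35) = 7)
  q = 1: r = 1, s = -10 − 1·13 = -23, t = 27 − 1·(-35) = 62  (check: 469·(-23) + 174·62 = 1)
The row with r = 1 (the gcd) gives the Bezout coefficients s = -23, t = 62.
Result: 469 · (-23) + 174 · (62) = 1.

gcd(469, 174) = 1; s = -23, t = 62 (check: 469·(-23) + 174·62 = 1).


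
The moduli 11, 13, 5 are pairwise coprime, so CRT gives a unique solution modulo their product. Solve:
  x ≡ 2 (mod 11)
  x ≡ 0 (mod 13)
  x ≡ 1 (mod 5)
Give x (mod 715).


Moduli 11, 13, 5 are pairwise coprime; by CRT there is a unique solution modulo M = 11 · 13 · 5 = 715.
Solve pairwise, accumulating the modulus:
  Start with x ≡ 2 (mod 11).
  Combine with x ≡ 0 (mod 13): since gcd(11, 13) = 1, we get a unique residue mod 143.
    Write x = 2 + 11·t and substitute into x ≡ 0 (mod 13): 11·t ≡ 0 − 2 = -2 (mod 13).
    Reduce coefficients mod 13: 11·t ≡ 11 (mod 13).
    The inverse of 11 mod 13 is 6 (since 11·6 = 66 = 5·13 + 1), so t ≡ 6·11 = 66 ≡ 1 (mod 13).
    Then x = 2 + 11·1 = 13, valid modulo lcm(11, 13) = 143: x ≡ 13 (mod 143).
  Combine with x ≡ 1 (mod 5): since gcd(143, 5) = 1, we get a unique residue mod 715.
    Write x = 13 + 143·t and substitute into x ≡ 1 (mod 5): 143·t ≡ 1 − 13 = -12 (mod 5).
    Reduce coefficients mod 5: 3·t ≡ 3 (mod 5).
    The inverse of 3 mod 5 is 2 (since 3·2 = 6 = 1·5 + 1), so t ≡ 2·3 = 6 ≡ 1 (mod 5).
    Then x = 13 + 143·1 = 156, valid modulo lcm(143, 5) = 715: x ≡ 156 (mod 715).
Verify: 156 mod 11 = 2 ✓, 156 mod 13 = 0 ✓, 156 mod 5 = 1 ✓.

x ≡ 156 (mod 715).


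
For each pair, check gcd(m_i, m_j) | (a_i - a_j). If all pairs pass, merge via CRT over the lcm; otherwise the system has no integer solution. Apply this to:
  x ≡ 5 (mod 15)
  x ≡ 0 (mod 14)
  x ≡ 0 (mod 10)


Moduli 15, 14, 10 are not pairwise coprime, so CRT works modulo lcm(m_i) when all pairwise compatibility conditions hold.
Pairwise compatibility: gcd(m_i, m_j) must divide a_i - a_j for every pair.
Merge one congruence at a time:
  Start: x ≡ 5 (mod 15).
  Combine with x ≡ 0 (mod 14): gcd(15, 14) = 1; 0 - 5 = -5, which IS divisible by 1, so compatible.
    Write x = 5 + 15·t and substitute into x ≡ 0 (mod 14): 15·t ≡ 0 − 5 = -5 (mod 14).
    Reduce coefficients mod 14: 1·t ≡ 9 (mod 14).
    So t ≡ 9 (mod 14).
    Then x = 5 + 15·9 = 140, valid modulo lcm(15, 14) = 210: x ≡ 140 (mod 210).
  Combine with x ≡ 0 (mod 10): gcd(210, 10) = 10; 0 - 140 = -140, which IS divisible by 10, so compatible.
    Write x = 140 + 210·t and substitute into x ≡ 0 (mod 10): 210·t ≡ 0 − 140 = -140 (mod 10).
    Divide the congruence (and modulus) by g = 10: 21·t ≡ -14 (mod 1).
    Modulo 1 every t works; take t = 0.
    Then x = 140 + 210·0 = 140, valid modulo lcm(210, 10) = 210: x ≡ 140 (mod 210).
Verify: 140 mod 15 = 5, 140 mod 14 = 0, 140 mod 10 = 0.

x ≡ 140 (mod 210).


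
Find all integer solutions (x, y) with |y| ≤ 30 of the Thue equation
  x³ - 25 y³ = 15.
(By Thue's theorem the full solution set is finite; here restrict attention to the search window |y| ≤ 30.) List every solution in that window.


The equation is x³ - 25y³ = 15. For fixed y, x³ = 25·y³ + 15, so a solution requires the RHS to be a perfect cube.
Strategy: iterate y from -30 to 30, compute RHS = 25·y³ + 15, and check whether it is a (positive or negative) perfect cube.
Check small values of y:
  y = 0: RHS = 15 is not a perfect cube.
  y = 1: RHS = 40 is not a perfect cube.
  y = -1: RHS = -10 is not a perfect cube.
  y = 2: RHS = 215 is not a perfect cube.
  y = -2: RHS = -185 is not a perfect cube.
  y = 3: RHS = 690 is not a perfect cube.
  y = -3: RHS = -660 is not a perfect cube.
Continuing the search up to |y| = 30 finds no solutions either.
No (x, y) in the scanned range satisfies the equation.

No integer solutions with |y| ≤ 30.


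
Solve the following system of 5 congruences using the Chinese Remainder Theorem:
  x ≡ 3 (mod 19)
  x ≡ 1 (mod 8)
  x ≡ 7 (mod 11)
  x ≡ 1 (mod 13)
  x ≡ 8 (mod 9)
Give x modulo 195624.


Product of moduli M = 19 · 8 · 11 · 13 · 9 = 195624.
Merge one congruence at a time:
  Start: x ≡ 3 (mod 19).
  Combine with x ≡ 1 (mod 8); new modulus lcm = 152.
    Write x = 3 + 19·t and substitute into x ≡ 1 (mod 8): 19·t ≡ 1 − 3 = -2 (mod 8).
    Reduce coefficients mod 8: 3·t ≡ 6 (mod 8).
    The inverse of 3 mod 8 is 3 (since 3·3 = 9 = 1·8 + 1), so t ≡ 3·6 = 18 ≡ 2 (mod 8).
    Then x = 3 + 19·2 = 41, valid modulo lcm(19, 8) = 152: x ≡ 41 (mod 152).
  Combine with x ≡ 7 (mod 11); new modulus lcm = 1672.
    Write x = 41 + 152·t and substitute into x ≡ 7 (mod 11): 152·t ≡ 7 − 41 = -34 (mod 11).
    Reduce coefficients mod 11: 9·t ≡ 10 (mod 11).
    The inverse of 9 mod 11 is 5 (since 9·5 = 45 = 4·11 + 1), so t ≡ 5·10 = 50 ≡ 6 (mod 11).
    Then x = 41 + 152·6 = 953, valid modulo lcm(152, 11) = 1672: x ≡ 953 (mod 1672).
  Combine with x ≡ 1 (mod 13); new modulus lcm = 21736.
    Write x = 953 + 1672·t and substitute into x ≡ 1 (mod 13): 1672·t ≡ 1 − 953 = -952 (mod 13).
    Reduce coefficients mod 13: 8·t ≡ 10 (mod 13).
    The inverse of 8 mod 13 is 5 (since 8·5 = 40 = 3·13 + 1), so t ≡ 5·10 = 50 ≡ 11 (mod 13).
    Then x = 953 + 1672·11 = 19345, valid modulo lcm(1672, 13) = 21736: x ≡ 19345 (mod 21736).
  Combine with x ≡ 8 (mod 9); new modulus lcm = 195624.
    Write x = 19345 + 21736·t and substitute into x ≡ 8 (mod 9): 21736·t ≡ 8 − 19345 = -19337 (mod 9).
    Reduce coefficients mod 9: 1·t ≡ 4 (mod 9).
    So t ≡ 4 (mod 9).
    Then x = 19345 + 21736·4 = 106289, valid modulo lcm(21736, 9) = 195624: x ≡ 106289 (mod 195624).
Verify against each original: 106289 mod 19 = 3, 106289 mod 8 = 1, 106289 mod 11 = 7, 106289 mod 13 = 1, 106289 mod 9 = 8.

x ≡ 106289 (mod 195624).
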